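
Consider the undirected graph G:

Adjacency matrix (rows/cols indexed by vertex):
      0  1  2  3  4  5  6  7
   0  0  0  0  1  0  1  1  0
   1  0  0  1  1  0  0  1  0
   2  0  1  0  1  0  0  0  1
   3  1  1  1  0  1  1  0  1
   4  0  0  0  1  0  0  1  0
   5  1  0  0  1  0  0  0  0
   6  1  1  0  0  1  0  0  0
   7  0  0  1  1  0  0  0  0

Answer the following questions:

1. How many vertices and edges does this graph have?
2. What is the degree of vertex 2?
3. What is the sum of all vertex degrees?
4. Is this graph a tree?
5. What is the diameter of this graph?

Count: 8 vertices, 12 edges.
Vertex 2 has neighbors [1, 3, 7], degree = 3.
Handshaking lemma: 2 * 12 = 24.
A tree on 8 vertices has 7 edges. This graph has 12 edges (5 extra). Not a tree.
Diameter (longest shortest path) = 3.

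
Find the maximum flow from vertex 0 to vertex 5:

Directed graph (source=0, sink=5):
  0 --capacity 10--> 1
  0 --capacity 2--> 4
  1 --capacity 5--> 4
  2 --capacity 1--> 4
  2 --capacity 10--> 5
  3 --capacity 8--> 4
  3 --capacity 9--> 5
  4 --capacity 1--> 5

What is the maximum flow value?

Computing max flow:
  Flow on (0->1): 1/10
  Flow on (1->4): 1/5
  Flow on (4->5): 1/1
Maximum flow = 1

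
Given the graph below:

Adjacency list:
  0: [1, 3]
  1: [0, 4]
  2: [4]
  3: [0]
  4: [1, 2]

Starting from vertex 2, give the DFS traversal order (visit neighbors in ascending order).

DFS from vertex 2 (neighbors processed in ascending order):
Visit order: 2, 4, 1, 0, 3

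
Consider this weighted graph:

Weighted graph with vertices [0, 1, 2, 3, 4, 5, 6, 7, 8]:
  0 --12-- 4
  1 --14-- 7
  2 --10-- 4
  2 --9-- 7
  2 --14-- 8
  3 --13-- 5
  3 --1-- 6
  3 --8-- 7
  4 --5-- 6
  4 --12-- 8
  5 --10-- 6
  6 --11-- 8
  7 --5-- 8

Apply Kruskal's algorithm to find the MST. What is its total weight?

Applying Kruskal's algorithm (sort edges by weight, add if no cycle):
  Add (3,6) w=1
  Add (4,6) w=5
  Add (7,8) w=5
  Add (3,7) w=8
  Add (2,7) w=9
  Skip (2,4) w=10 (creates cycle)
  Add (5,6) w=10
  Skip (6,8) w=11 (creates cycle)
  Add (0,4) w=12
  Skip (4,8) w=12 (creates cycle)
  Skip (3,5) w=13 (creates cycle)
  Add (1,7) w=14
  Skip (2,8) w=14 (creates cycle)
MST weight = 64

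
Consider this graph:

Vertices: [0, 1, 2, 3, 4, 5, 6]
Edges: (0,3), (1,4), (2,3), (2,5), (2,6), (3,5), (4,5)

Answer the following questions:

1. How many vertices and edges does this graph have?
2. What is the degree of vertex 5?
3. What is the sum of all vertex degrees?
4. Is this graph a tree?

Count: 7 vertices, 7 edges.
Vertex 5 has neighbors [2, 3, 4], degree = 3.
Handshaking lemma: 2 * 7 = 14.
A tree on 7 vertices has 6 edges. This graph has 7 edges (1 extra). Not a tree.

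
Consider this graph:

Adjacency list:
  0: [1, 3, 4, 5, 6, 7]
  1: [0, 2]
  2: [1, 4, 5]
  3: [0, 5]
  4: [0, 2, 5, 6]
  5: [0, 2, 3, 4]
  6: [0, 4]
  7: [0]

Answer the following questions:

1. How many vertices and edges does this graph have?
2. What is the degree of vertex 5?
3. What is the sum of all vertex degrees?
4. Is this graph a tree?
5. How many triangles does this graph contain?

Count: 8 vertices, 12 edges.
Vertex 5 has neighbors [0, 2, 3, 4], degree = 4.
Handshaking lemma: 2 * 12 = 24.
A tree on 8 vertices has 7 edges. This graph has 12 edges (5 extra). Not a tree.
Number of triangles = 4.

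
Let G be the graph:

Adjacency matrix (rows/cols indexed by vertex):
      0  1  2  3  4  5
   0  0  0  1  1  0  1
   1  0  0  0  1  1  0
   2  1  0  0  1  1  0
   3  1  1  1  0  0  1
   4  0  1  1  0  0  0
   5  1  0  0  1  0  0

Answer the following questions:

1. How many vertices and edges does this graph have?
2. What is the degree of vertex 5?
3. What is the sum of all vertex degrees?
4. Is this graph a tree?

Count: 6 vertices, 8 edges.
Vertex 5 has neighbors [0, 3], degree = 2.
Handshaking lemma: 2 * 8 = 16.
A tree on 6 vertices has 5 edges. This graph has 8 edges (3 extra). Not a tree.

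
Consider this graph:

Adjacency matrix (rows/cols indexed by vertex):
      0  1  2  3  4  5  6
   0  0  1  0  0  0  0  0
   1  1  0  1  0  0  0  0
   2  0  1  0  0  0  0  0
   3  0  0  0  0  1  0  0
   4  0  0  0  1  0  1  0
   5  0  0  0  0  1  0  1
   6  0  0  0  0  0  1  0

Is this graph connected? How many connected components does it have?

Checking connectivity: the graph has 2 connected component(s).
Components: [[0, 1, 2], [3, 4, 5, 6]]. The graph is NOT connected.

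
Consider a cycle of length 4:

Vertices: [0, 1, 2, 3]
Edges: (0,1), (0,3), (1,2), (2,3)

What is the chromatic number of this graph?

This is an even cycle (C_4). Even cycles are bipartite.
Chromatic number = 2.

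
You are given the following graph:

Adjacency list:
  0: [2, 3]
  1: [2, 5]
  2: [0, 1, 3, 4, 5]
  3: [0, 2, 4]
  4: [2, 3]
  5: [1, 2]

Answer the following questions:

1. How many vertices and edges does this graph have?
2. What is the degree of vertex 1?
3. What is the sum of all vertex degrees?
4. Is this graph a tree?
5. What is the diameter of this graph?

Count: 6 vertices, 8 edges.
Vertex 1 has neighbors [2, 5], degree = 2.
Handshaking lemma: 2 * 8 = 16.
A tree on 6 vertices has 5 edges. This graph has 8 edges (3 extra). Not a tree.
Diameter (longest shortest path) = 2.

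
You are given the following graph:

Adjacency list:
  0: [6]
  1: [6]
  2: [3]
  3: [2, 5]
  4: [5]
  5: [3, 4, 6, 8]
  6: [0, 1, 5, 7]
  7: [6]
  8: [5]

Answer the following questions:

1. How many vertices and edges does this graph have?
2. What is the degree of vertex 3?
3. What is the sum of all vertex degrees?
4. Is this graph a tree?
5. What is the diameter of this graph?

Count: 9 vertices, 8 edges.
Vertex 3 has neighbors [2, 5], degree = 2.
Handshaking lemma: 2 * 8 = 16.
A graph is a tree iff it is connected and has exactly n-1 edges. This graph is connected (all 9 vertices in one component) and has 9-1 = 8 edges. It is a tree.
Diameter (longest shortest path) = 4.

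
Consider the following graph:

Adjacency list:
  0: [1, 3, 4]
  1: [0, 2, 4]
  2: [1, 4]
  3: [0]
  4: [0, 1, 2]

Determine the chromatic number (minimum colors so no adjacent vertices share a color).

The graph has a maximum clique of size 3 (lower bound on chromatic number).
A valid 3-coloring: {0: 0, 1: 1, 2: 0, 3: 1, 4: 2}.
Chromatic number = 3.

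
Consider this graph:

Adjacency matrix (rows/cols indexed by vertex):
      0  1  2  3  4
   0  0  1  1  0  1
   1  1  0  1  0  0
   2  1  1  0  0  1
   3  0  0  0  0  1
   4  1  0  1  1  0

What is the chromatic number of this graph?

The graph has a maximum clique of size 3 (lower bound on chromatic number).
A valid 3-coloring: {0: 0, 1: 2, 2: 1, 3: 0, 4: 2}.
Chromatic number = 3.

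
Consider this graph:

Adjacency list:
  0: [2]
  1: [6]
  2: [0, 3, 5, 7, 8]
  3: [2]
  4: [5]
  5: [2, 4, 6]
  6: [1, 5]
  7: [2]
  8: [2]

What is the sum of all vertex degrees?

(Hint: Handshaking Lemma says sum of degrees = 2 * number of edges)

Count edges: 8 edges.
By Handshaking Lemma: sum of degrees = 2 * 8 = 16.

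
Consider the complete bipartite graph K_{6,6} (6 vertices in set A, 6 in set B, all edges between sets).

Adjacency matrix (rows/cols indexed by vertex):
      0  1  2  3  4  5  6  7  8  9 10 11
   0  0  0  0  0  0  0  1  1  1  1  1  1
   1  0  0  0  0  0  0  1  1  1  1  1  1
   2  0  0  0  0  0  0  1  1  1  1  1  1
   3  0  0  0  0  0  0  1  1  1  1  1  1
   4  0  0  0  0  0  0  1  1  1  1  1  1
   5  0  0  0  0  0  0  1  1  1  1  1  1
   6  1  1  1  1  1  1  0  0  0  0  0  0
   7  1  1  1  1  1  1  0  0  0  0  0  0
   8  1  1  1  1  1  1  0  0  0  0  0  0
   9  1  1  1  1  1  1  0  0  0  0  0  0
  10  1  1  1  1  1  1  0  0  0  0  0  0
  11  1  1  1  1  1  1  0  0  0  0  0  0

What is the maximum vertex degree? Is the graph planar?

Set-A vertices have degree 6; set-B vertices have degree 6. Maximum degree = max(6,6) = 6.
K_{6,6} contains K_{3,3} as a subgraph (since both sides have >= 3 vertices); by Kuratowski's theorem it is not planar.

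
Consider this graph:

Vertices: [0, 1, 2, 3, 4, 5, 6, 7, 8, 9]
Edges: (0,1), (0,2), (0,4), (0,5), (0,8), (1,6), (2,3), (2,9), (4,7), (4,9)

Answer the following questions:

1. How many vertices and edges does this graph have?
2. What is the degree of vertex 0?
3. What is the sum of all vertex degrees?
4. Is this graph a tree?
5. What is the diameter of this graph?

Count: 10 vertices, 10 edges.
Vertex 0 has neighbors [1, 2, 4, 5, 8], degree = 5.
Handshaking lemma: 2 * 10 = 20.
A tree on 10 vertices has 9 edges. This graph has 10 edges (1 extra). Not a tree.
Diameter (longest shortest path) = 4.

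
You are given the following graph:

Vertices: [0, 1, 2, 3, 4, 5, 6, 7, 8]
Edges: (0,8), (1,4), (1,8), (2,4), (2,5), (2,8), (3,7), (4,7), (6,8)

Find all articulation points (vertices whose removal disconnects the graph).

An articulation point is a vertex whose removal disconnects the graph.
Articulation points: [2, 4, 7, 8]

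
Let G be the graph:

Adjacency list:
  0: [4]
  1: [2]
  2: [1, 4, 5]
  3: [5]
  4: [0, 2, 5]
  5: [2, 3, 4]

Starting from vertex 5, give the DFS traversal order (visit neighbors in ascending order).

DFS from vertex 5 (neighbors processed in ascending order):
Visit order: 5, 2, 1, 4, 0, 3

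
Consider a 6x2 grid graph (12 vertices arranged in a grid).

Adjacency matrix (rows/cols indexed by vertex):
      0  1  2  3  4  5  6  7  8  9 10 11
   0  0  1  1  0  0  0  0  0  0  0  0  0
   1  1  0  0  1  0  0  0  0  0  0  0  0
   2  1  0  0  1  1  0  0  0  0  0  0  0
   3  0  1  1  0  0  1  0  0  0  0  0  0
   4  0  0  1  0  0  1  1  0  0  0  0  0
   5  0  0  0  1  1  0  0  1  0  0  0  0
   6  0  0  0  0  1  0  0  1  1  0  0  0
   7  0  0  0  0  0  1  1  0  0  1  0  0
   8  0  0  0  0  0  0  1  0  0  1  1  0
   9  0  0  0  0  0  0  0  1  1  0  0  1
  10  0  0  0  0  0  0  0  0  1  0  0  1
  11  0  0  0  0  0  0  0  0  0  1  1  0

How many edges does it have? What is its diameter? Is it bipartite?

A 6x2 grid has 10 vertical edges and 6 horizontal edges.
Total edges = 10 + 6 = 16.
Diameter = (6-1) + (2-1) = 6 (corner to opposite corner).
Grid graphs are bipartite (checkerboard coloring).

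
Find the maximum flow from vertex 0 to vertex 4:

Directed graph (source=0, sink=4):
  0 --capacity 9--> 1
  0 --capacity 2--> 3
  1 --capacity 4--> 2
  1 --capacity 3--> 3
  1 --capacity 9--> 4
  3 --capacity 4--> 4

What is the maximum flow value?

Computing max flow:
  Flow on (0->1): 9/9
  Flow on (0->3): 2/2
  Flow on (1->4): 9/9
  Flow on (3->4): 2/4
Maximum flow = 11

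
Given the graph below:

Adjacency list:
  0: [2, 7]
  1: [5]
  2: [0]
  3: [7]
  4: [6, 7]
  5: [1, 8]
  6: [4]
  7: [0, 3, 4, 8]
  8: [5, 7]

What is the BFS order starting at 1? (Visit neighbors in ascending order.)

BFS from vertex 1 (neighbors processed in ascending order):
Visit order: 1, 5, 8, 7, 0, 3, 4, 2, 6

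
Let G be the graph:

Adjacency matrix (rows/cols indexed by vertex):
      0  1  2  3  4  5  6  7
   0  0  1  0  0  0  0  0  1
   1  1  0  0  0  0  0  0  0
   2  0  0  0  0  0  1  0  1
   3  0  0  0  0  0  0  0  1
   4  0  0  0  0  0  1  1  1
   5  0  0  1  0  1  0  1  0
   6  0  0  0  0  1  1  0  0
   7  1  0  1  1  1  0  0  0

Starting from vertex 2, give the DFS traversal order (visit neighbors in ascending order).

DFS from vertex 2 (neighbors processed in ascending order):
Visit order: 2, 5, 4, 6, 7, 0, 1, 3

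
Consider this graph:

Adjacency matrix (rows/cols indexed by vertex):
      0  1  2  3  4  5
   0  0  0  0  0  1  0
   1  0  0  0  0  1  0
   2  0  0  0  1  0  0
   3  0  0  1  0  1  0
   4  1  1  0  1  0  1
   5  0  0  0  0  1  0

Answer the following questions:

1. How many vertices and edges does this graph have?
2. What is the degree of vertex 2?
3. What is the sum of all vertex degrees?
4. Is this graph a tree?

Count: 6 vertices, 5 edges.
Vertex 2 has neighbors [3], degree = 1.
Handshaking lemma: 2 * 5 = 10.
A graph is a tree iff it is connected and has exactly n-1 edges. This graph is connected (all 6 vertices in one component) and has 6-1 = 5 edges. It is a tree.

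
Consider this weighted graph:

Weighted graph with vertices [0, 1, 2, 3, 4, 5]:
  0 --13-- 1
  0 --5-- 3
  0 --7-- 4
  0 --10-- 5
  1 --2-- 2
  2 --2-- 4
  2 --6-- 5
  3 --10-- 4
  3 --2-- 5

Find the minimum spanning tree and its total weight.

Applying Kruskal's algorithm (sort edges by weight, add if no cycle):
  Add (1,2) w=2
  Add (2,4) w=2
  Add (3,5) w=2
  Add (0,3) w=5
  Add (2,5) w=6
  Skip (0,4) w=7 (creates cycle)
  Skip (0,5) w=10 (creates cycle)
  Skip (3,4) w=10 (creates cycle)
  Skip (0,1) w=13 (creates cycle)
MST weight = 17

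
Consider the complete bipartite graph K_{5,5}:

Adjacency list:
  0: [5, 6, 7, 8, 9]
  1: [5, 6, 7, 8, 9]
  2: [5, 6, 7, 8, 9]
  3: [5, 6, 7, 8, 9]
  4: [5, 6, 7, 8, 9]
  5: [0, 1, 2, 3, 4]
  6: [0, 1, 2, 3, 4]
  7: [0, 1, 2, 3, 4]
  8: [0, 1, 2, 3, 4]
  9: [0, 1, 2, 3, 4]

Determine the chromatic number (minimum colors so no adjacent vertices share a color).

K_{5,5} is bipartite: vertices split into two independent sets of size 5 and 5.
Color one set 0, the other 1. No adjacent vertices share a color.
Chromatic number = 2.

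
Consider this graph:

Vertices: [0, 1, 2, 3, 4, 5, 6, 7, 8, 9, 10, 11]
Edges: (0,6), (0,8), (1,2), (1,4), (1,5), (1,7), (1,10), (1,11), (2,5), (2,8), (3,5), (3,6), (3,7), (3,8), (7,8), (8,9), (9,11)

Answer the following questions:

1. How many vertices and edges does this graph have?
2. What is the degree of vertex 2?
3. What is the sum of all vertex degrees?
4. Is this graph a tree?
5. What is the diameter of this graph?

Count: 12 vertices, 17 edges.
Vertex 2 has neighbors [1, 5, 8], degree = 3.
Handshaking lemma: 2 * 17 = 34.
A tree on 12 vertices has 11 edges. This graph has 17 edges (6 extra). Not a tree.
Diameter (longest shortest path) = 4.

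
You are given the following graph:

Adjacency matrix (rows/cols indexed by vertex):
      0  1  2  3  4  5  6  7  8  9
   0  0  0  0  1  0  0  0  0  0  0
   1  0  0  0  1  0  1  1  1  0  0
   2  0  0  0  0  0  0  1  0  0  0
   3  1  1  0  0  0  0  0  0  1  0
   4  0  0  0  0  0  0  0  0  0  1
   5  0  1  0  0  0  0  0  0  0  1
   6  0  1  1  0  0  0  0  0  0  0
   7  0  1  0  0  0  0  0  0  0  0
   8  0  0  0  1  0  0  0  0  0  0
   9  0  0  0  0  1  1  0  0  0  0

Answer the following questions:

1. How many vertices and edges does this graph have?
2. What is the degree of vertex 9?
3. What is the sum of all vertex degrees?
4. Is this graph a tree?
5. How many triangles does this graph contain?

Count: 10 vertices, 9 edges.
Vertex 9 has neighbors [4, 5], degree = 2.
Handshaking lemma: 2 * 9 = 18.
A graph is a tree iff it is connected and has exactly n-1 edges. This graph is connected (all 10 vertices in one component) and has 10-1 = 9 edges. It is a tree.
Number of triangles = 0.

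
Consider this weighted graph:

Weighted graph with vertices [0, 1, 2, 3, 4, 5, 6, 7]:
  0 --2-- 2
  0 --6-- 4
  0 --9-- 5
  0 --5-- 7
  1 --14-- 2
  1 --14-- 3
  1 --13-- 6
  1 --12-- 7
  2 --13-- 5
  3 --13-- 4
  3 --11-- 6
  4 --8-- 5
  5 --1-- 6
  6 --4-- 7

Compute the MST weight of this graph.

Applying Kruskal's algorithm (sort edges by weight, add if no cycle):
  Add (5,6) w=1
  Add (0,2) w=2
  Add (6,7) w=4
  Add (0,7) w=5
  Add (0,4) w=6
  Skip (4,5) w=8 (creates cycle)
  Skip (0,5) w=9 (creates cycle)
  Add (3,6) w=11
  Add (1,7) w=12
  Skip (1,6) w=13 (creates cycle)
  Skip (2,5) w=13 (creates cycle)
  Skip (3,4) w=13 (creates cycle)
  Skip (1,3) w=14 (creates cycle)
  Skip (1,2) w=14 (creates cycle)
MST weight = 41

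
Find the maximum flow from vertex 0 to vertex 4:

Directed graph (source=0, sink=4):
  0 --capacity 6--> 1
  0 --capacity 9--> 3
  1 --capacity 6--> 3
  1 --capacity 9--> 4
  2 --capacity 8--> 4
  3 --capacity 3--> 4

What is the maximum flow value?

Computing max flow:
  Flow on (0->1): 6/6
  Flow on (0->3): 3/9
  Flow on (1->4): 6/9
  Flow on (3->4): 3/3
Maximum flow = 9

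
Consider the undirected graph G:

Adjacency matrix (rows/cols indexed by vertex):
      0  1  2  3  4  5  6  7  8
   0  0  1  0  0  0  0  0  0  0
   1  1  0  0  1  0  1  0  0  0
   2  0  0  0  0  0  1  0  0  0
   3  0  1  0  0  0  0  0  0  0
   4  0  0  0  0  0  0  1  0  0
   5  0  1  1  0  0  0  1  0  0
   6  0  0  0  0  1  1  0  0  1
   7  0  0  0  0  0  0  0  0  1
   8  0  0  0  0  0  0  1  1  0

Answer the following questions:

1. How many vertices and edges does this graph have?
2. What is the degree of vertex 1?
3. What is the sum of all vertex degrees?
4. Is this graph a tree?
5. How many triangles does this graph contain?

Count: 9 vertices, 8 edges.
Vertex 1 has neighbors [0, 3, 5], degree = 3.
Handshaking lemma: 2 * 8 = 16.
A graph is a tree iff it is connected and has exactly n-1 edges. This graph is connected (all 9 vertices in one component) and has 9-1 = 8 edges. It is a tree.
Number of triangles = 0.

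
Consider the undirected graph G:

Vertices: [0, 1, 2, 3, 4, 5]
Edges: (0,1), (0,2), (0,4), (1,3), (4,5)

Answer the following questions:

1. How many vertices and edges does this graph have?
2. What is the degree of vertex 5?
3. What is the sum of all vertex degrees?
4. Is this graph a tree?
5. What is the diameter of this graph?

Count: 6 vertices, 5 edges.
Vertex 5 has neighbors [4], degree = 1.
Handshaking lemma: 2 * 5 = 10.
A graph is a tree iff it is connected and has exactly n-1 edges. This graph is connected (all 6 vertices in one component) and has 6-1 = 5 edges. It is a tree.
Diameter (longest shortest path) = 4.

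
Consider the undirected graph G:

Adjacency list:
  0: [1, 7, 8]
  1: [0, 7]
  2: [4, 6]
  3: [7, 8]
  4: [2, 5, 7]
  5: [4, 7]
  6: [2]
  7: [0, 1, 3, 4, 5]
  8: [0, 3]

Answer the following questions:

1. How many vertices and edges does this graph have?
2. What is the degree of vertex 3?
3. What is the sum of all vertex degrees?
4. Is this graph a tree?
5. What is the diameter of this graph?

Count: 9 vertices, 11 edges.
Vertex 3 has neighbors [7, 8], degree = 2.
Handshaking lemma: 2 * 11 = 22.
A tree on 9 vertices has 8 edges. This graph has 11 edges (3 extra). Not a tree.
Diameter (longest shortest path) = 5.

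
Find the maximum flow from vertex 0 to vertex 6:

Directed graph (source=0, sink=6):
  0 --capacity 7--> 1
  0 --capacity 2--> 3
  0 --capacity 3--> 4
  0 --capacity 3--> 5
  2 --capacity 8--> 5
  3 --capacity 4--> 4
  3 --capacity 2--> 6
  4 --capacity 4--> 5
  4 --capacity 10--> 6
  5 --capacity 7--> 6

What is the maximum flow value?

Computing max flow:
  Flow on (0->3): 2/2
  Flow on (0->4): 3/3
  Flow on (0->5): 3/3
  Flow on (3->6): 2/2
  Flow on (4->6): 3/10
  Flow on (5->6): 3/7
Maximum flow = 8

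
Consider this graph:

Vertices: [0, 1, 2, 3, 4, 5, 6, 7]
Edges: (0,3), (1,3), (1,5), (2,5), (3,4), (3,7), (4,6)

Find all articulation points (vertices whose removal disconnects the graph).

An articulation point is a vertex whose removal disconnects the graph.
Articulation points: [1, 3, 4, 5]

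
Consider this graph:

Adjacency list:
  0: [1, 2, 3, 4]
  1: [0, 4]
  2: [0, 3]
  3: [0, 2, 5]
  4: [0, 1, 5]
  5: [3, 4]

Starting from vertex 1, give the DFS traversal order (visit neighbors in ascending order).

DFS from vertex 1 (neighbors processed in ascending order):
Visit order: 1, 0, 2, 3, 5, 4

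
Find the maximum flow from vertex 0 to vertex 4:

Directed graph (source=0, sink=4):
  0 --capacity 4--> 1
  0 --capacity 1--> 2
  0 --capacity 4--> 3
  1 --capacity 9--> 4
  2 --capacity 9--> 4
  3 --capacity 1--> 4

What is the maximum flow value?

Computing max flow:
  Flow on (0->1): 4/4
  Flow on (0->2): 1/1
  Flow on (0->3): 1/4
  Flow on (1->4): 4/9
  Flow on (2->4): 1/9
  Flow on (3->4): 1/1
Maximum flow = 6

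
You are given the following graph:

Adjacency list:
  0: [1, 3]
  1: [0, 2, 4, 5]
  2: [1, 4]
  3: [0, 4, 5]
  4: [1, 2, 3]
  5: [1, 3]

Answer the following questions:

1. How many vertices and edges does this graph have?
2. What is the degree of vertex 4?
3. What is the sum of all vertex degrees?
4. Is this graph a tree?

Count: 6 vertices, 8 edges.
Vertex 4 has neighbors [1, 2, 3], degree = 3.
Handshaking lemma: 2 * 8 = 16.
A tree on 6 vertices has 5 edges. This graph has 8 edges (3 extra). Not a tree.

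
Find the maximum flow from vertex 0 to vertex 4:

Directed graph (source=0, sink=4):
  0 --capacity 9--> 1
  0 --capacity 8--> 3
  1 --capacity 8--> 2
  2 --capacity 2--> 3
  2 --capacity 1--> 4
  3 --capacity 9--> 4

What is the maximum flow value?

Computing max flow:
  Flow on (0->1): 3/9
  Flow on (0->3): 7/8
  Flow on (1->2): 3/8
  Flow on (2->3): 2/2
  Flow on (2->4): 1/1
  Flow on (3->4): 9/9
Maximum flow = 10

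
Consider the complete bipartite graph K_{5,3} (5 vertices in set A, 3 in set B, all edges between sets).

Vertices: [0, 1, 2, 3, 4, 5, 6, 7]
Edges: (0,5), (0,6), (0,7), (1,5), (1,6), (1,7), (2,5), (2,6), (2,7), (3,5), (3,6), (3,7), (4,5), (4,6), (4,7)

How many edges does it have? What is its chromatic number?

K_{5,3} has 5 * 3 = 15 edges.
Bipartite graphs have chromatic number 2 (color each partition differently).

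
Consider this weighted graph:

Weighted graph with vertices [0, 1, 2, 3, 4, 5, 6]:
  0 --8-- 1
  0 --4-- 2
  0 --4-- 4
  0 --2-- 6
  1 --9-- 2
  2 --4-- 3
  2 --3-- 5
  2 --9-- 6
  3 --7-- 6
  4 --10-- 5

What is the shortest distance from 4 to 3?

Using Dijkstra's algorithm from vertex 4:
Shortest path: 4 -> 0 -> 2 -> 3
Total weight: 4 + 4 + 4 = 12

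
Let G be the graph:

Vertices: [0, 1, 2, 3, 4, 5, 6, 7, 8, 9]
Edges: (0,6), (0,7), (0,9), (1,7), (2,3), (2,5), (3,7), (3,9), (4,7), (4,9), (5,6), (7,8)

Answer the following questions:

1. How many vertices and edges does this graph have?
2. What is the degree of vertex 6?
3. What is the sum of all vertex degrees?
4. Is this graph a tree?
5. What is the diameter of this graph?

Count: 10 vertices, 12 edges.
Vertex 6 has neighbors [0, 5], degree = 2.
Handshaking lemma: 2 * 12 = 24.
A tree on 10 vertices has 9 edges. This graph has 12 edges (3 extra). Not a tree.
Diameter (longest shortest path) = 4.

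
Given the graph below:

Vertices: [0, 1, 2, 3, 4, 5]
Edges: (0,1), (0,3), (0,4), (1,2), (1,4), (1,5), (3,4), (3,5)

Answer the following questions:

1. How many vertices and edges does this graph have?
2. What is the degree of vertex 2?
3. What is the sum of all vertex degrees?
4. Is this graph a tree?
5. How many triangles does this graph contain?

Count: 6 vertices, 8 edges.
Vertex 2 has neighbors [1], degree = 1.
Handshaking lemma: 2 * 8 = 16.
A tree on 6 vertices has 5 edges. This graph has 8 edges (3 extra). Not a tree.
Number of triangles = 2.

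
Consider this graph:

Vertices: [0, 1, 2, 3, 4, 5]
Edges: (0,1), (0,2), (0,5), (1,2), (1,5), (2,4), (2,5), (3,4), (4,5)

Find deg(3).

Vertex 3 has neighbors [4], so deg(3) = 1.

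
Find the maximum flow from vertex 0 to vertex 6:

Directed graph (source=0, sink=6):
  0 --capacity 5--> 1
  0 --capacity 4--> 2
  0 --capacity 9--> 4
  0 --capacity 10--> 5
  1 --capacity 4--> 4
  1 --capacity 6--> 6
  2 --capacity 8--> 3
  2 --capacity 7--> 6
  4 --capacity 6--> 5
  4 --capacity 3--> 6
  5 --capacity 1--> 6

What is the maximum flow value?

Computing max flow:
  Flow on (0->1): 5/5
  Flow on (0->2): 4/4
  Flow on (0->4): 3/9
  Flow on (0->5): 1/10
  Flow on (1->6): 5/6
  Flow on (2->6): 4/7
  Flow on (4->6): 3/3
  Flow on (5->6): 1/1
Maximum flow = 13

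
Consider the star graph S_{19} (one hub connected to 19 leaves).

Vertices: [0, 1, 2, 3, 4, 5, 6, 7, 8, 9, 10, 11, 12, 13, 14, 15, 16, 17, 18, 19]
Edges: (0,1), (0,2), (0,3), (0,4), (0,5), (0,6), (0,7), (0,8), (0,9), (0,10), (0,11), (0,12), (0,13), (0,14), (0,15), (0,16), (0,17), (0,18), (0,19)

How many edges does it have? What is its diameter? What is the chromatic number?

Star graph S_{19}: the hub connects to all 19 leaves.
Edges = 19.
Diameter = 2 (any leaf to hub is 1, leaf to leaf through hub is 2).
Star graphs are bipartite (hub vs leaves), so chromatic number = 2.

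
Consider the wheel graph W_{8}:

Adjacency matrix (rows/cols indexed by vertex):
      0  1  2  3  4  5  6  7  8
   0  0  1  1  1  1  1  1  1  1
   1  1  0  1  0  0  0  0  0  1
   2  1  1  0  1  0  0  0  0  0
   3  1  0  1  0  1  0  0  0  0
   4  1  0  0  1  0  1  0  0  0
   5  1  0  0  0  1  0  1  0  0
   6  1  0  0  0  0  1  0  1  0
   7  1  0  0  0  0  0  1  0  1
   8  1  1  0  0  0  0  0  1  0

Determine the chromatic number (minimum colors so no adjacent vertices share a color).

W_{8} = C_{8} plus a hub adjacent to every cycle vertex.
The outer cycle needs 2 colors (even cycle); the hub is adjacent to all of them so needs a fresh color.
Chromatic number = 2 + 1 = 3.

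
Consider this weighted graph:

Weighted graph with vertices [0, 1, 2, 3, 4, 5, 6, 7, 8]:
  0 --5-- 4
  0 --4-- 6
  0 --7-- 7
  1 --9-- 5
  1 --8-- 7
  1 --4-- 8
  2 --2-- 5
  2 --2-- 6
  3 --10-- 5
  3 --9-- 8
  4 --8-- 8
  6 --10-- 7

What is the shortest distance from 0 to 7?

Using Dijkstra's algorithm from vertex 0:
Shortest path: 0 -> 7
Total weight: 7 = 7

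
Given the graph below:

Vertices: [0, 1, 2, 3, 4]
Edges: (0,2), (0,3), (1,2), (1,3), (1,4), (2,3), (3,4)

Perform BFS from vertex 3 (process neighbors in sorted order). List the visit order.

BFS from vertex 3 (neighbors processed in ascending order):
Visit order: 3, 0, 1, 2, 4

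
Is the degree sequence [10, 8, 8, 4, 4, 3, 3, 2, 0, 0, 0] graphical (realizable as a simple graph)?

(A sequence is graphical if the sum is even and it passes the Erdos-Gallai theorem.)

Sum of degrees = 42. Sum is even but fails Erdos-Gallai. The sequence is NOT graphical.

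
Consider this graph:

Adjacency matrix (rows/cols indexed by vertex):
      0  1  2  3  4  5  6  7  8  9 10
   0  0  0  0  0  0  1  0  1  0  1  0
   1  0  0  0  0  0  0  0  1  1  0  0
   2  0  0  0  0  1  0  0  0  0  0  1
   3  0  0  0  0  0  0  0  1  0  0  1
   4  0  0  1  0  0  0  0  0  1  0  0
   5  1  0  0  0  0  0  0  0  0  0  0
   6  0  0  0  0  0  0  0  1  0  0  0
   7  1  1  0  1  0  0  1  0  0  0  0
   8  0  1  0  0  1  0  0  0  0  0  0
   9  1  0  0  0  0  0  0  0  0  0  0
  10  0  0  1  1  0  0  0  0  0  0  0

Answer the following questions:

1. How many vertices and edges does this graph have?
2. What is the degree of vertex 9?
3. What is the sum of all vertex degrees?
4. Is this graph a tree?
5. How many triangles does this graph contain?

Count: 11 vertices, 11 edges.
Vertex 9 has neighbors [0], degree = 1.
Handshaking lemma: 2 * 11 = 22.
A tree on 11 vertices has 10 edges. This graph has 11 edges (1 extra). Not a tree.
Number of triangles = 0.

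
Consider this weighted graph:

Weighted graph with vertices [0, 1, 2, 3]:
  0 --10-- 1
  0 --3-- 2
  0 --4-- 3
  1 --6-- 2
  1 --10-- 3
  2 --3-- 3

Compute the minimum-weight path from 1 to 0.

Using Dijkstra's algorithm from vertex 1:
Shortest path: 1 -> 2 -> 0
Total weight: 6 + 3 = 9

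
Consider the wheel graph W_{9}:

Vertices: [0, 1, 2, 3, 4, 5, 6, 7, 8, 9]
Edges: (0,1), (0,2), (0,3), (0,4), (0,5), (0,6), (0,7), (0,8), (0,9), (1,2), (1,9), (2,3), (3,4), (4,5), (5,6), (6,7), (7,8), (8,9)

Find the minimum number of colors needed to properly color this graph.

W_{9} = C_{9} plus a hub adjacent to every cycle vertex.
The outer cycle needs 3 colors (odd cycle); the hub is adjacent to all of them so needs a fresh color.
Chromatic number = 3 + 1 = 4.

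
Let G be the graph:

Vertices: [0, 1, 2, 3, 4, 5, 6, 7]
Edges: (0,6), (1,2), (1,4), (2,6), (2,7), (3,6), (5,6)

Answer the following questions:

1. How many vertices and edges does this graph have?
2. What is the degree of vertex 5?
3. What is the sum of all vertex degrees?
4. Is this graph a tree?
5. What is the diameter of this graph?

Count: 8 vertices, 7 edges.
Vertex 5 has neighbors [6], degree = 1.
Handshaking lemma: 2 * 7 = 14.
A graph is a tree iff it is connected and has exactly n-1 edges. This graph is connected (all 8 vertices in one component) and has 8-1 = 7 edges. It is a tree.
Diameter (longest shortest path) = 4.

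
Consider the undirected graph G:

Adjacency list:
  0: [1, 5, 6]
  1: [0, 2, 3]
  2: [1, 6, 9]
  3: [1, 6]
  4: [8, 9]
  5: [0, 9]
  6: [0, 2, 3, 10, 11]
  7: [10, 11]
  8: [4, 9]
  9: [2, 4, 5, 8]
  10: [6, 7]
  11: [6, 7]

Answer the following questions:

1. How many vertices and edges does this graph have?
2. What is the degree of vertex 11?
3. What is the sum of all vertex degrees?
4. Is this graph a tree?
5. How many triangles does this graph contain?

Count: 12 vertices, 16 edges.
Vertex 11 has neighbors [6, 7], degree = 2.
Handshaking lemma: 2 * 16 = 32.
A tree on 12 vertices has 11 edges. This graph has 16 edges (5 extra). Not a tree.
Number of triangles = 1.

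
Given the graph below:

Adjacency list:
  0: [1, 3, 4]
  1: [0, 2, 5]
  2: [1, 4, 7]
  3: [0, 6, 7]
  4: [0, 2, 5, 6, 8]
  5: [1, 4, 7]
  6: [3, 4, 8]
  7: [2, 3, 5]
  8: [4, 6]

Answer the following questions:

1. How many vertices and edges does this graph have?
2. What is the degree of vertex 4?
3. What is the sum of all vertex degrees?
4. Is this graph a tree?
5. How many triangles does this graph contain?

Count: 9 vertices, 14 edges.
Vertex 4 has neighbors [0, 2, 5, 6, 8], degree = 5.
Handshaking lemma: 2 * 14 = 28.
A tree on 9 vertices has 8 edges. This graph has 14 edges (6 extra). Not a tree.
Number of triangles = 1.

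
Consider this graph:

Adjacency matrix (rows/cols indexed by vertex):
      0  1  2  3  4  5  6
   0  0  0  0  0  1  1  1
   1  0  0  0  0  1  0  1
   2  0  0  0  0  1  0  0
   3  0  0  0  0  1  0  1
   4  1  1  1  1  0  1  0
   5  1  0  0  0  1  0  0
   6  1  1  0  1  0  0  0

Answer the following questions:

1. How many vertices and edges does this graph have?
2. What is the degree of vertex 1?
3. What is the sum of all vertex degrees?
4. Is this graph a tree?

Count: 7 vertices, 9 edges.
Vertex 1 has neighbors [4, 6], degree = 2.
Handshaking lemma: 2 * 9 = 18.
A tree on 7 vertices has 6 edges. This graph has 9 edges (3 extra). Not a tree.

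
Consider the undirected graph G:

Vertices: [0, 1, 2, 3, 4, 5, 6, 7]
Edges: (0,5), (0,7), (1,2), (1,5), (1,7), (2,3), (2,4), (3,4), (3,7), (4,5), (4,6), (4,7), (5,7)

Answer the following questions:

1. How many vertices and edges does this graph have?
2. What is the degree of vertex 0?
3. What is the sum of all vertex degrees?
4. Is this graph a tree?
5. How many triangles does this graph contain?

Count: 8 vertices, 13 edges.
Vertex 0 has neighbors [5, 7], degree = 2.
Handshaking lemma: 2 * 13 = 26.
A tree on 8 vertices has 7 edges. This graph has 13 edges (6 extra). Not a tree.
Number of triangles = 5.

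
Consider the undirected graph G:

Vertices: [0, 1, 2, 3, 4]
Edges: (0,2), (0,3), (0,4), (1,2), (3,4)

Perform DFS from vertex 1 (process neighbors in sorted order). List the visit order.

DFS from vertex 1 (neighbors processed in ascending order):
Visit order: 1, 2, 0, 3, 4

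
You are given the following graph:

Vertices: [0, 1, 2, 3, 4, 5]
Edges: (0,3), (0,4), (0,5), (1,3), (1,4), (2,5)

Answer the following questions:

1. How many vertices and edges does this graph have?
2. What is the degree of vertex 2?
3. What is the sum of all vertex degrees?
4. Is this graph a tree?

Count: 6 vertices, 6 edges.
Vertex 2 has neighbors [5], degree = 1.
Handshaking lemma: 2 * 6 = 12.
A tree on 6 vertices has 5 edges. This graph has 6 edges (1 extra). Not a tree.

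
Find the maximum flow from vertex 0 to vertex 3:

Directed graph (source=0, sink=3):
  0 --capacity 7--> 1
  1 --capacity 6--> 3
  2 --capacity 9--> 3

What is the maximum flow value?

Computing max flow:
  Flow on (0->1): 6/7
  Flow on (1->3): 6/6
Maximum flow = 6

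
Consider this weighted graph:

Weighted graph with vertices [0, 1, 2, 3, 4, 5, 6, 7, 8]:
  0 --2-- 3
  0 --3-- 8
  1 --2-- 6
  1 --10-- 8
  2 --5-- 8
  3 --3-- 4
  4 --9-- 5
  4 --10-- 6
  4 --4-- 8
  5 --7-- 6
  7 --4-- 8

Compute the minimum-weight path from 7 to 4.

Using Dijkstra's algorithm from vertex 7:
Shortest path: 7 -> 8 -> 4
Total weight: 4 + 4 = 8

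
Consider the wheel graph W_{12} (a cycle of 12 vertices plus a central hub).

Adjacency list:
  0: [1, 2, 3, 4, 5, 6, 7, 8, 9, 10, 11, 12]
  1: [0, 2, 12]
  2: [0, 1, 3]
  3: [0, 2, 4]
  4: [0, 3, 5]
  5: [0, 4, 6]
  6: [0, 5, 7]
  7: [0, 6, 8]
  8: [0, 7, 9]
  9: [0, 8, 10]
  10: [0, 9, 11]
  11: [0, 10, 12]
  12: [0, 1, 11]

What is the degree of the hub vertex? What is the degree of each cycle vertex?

The hub connects to all 12 cycle vertices, so deg(hub) = 12.
Each cycle vertex connects to 2 neighbors on the cycle plus the hub, so deg(cycle vertex) = 3.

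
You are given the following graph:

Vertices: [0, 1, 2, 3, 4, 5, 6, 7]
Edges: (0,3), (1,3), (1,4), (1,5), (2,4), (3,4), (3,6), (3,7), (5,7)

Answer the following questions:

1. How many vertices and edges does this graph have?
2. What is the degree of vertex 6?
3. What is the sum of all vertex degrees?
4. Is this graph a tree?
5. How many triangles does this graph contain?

Count: 8 vertices, 9 edges.
Vertex 6 has neighbors [3], degree = 1.
Handshaking lemma: 2 * 9 = 18.
A tree on 8 vertices has 7 edges. This graph has 9 edges (2 extra). Not a tree.
Number of triangles = 1.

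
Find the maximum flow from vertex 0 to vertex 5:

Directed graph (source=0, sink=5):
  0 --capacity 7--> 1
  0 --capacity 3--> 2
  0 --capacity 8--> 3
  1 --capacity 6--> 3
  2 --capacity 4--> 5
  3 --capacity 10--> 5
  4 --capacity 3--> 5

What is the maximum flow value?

Computing max flow:
  Flow on (0->1): 6/7
  Flow on (0->2): 3/3
  Flow on (0->3): 4/8
  Flow on (1->3): 6/6
  Flow on (2->5): 3/4
  Flow on (3->5): 10/10
Maximum flow = 13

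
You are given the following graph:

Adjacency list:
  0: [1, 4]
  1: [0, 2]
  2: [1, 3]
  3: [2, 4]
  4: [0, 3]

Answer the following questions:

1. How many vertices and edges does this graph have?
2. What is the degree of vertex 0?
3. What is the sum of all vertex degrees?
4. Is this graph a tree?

Count: 5 vertices, 5 edges.
Vertex 0 has neighbors [1, 4], degree = 2.
Handshaking lemma: 2 * 5 = 10.
A tree on 5 vertices has 4 edges. This graph has 5 edges (1 extra). Not a tree.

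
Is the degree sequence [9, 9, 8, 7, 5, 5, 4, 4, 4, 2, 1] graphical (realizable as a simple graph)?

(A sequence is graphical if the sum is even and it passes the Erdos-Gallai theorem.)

Sum of degrees = 58. Sum is even and passes Erdos-Gallai. The sequence IS graphical.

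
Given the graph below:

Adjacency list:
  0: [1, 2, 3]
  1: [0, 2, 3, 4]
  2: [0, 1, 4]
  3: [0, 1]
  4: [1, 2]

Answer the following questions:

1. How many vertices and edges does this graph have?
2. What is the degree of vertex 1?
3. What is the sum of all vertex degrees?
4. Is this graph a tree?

Count: 5 vertices, 7 edges.
Vertex 1 has neighbors [0, 2, 3, 4], degree = 4.
Handshaking lemma: 2 * 7 = 14.
A tree on 5 vertices has 4 edges. This graph has 7 edges (3 extra). Not a tree.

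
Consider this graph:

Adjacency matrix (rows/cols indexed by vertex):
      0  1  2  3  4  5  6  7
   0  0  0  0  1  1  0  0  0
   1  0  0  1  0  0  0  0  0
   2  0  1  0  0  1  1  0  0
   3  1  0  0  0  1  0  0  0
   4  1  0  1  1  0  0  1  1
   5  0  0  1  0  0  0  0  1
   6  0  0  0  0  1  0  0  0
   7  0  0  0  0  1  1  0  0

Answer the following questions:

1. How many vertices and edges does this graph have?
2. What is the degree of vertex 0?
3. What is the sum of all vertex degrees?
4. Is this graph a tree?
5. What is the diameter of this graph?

Count: 8 vertices, 9 edges.
Vertex 0 has neighbors [3, 4], degree = 2.
Handshaking lemma: 2 * 9 = 18.
A tree on 8 vertices has 7 edges. This graph has 9 edges (2 extra). Not a tree.
Diameter (longest shortest path) = 3.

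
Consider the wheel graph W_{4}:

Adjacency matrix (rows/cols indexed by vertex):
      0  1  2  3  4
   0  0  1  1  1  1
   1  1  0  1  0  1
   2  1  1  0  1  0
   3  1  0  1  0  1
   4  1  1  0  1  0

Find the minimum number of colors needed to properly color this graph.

W_{4} = C_{4} plus a hub adjacent to every cycle vertex.
The outer cycle needs 2 colors (even cycle); the hub is adjacent to all of them so needs a fresh color.
Chromatic number = 2 + 1 = 3.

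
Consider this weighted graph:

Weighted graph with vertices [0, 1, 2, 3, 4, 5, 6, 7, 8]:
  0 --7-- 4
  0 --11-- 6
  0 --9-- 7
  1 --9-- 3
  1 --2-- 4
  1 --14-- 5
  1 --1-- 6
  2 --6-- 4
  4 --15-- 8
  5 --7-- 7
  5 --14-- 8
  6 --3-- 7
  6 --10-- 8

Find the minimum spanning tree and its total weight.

Applying Kruskal's algorithm (sort edges by weight, add if no cycle):
  Add (1,6) w=1
  Add (1,4) w=2
  Add (6,7) w=3
  Add (2,4) w=6
  Add (0,4) w=7
  Add (5,7) w=7
  Skip (0,7) w=9 (creates cycle)
  Add (1,3) w=9
  Add (6,8) w=10
  Skip (0,6) w=11 (creates cycle)
  Skip (1,5) w=14 (creates cycle)
  Skip (5,8) w=14 (creates cycle)
  Skip (4,8) w=15 (creates cycle)
MST weight = 45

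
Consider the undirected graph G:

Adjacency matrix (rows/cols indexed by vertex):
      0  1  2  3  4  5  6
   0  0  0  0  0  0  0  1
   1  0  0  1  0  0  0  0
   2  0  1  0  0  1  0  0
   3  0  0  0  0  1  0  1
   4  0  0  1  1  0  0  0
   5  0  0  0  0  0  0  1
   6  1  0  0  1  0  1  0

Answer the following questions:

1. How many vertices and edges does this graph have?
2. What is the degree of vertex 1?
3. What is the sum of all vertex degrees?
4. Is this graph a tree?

Count: 7 vertices, 6 edges.
Vertex 1 has neighbors [2], degree = 1.
Handshaking lemma: 2 * 6 = 12.
A graph is a tree iff it is connected and has exactly n-1 edges. This graph is connected (all 7 vertices in one component) and has 7-1 = 6 edges. It is a tree.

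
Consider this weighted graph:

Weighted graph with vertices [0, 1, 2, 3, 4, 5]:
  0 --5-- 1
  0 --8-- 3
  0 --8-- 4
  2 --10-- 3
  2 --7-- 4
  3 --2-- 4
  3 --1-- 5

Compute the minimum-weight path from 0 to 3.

Using Dijkstra's algorithm from vertex 0:
Shortest path: 0 -> 3
Total weight: 8 = 8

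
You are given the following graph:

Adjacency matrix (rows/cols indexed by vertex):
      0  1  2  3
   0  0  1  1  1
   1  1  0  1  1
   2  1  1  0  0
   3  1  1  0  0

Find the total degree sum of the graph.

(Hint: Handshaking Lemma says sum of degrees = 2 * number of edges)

Count edges: 5 edges.
By Handshaking Lemma: sum of degrees = 2 * 5 = 10.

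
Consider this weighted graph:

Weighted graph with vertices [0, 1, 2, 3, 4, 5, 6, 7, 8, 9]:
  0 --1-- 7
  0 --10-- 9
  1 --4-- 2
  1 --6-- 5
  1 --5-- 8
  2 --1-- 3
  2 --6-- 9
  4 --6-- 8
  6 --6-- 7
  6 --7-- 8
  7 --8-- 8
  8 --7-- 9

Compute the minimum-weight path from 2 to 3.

Using Dijkstra's algorithm from vertex 2:
Shortest path: 2 -> 3
Total weight: 1 = 1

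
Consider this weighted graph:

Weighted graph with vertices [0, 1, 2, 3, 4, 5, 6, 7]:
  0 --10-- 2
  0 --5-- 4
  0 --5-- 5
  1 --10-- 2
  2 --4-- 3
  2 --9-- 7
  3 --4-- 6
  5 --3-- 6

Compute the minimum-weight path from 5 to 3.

Using Dijkstra's algorithm from vertex 5:
Shortest path: 5 -> 6 -> 3
Total weight: 3 + 4 = 7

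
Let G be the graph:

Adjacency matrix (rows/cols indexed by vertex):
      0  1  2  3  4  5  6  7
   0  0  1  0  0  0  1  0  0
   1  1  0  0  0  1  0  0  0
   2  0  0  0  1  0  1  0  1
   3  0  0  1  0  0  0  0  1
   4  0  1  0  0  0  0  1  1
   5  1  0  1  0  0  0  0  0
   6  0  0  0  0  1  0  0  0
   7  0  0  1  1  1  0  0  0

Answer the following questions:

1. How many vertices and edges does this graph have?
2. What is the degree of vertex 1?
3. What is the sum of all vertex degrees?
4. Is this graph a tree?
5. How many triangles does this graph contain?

Count: 8 vertices, 9 edges.
Vertex 1 has neighbors [0, 4], degree = 2.
Handshaking lemma: 2 * 9 = 18.
A tree on 8 vertices has 7 edges. This graph has 9 edges (2 extra). Not a tree.
Number of triangles = 1.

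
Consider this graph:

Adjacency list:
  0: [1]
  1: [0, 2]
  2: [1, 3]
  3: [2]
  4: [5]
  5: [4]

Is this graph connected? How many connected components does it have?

Checking connectivity: the graph has 2 connected component(s).
Components: [[0, 1, 2, 3], [4, 5]]. The graph is NOT connected.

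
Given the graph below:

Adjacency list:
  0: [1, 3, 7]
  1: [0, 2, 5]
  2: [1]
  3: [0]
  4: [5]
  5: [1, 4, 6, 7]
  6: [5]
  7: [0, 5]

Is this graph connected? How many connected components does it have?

Checking connectivity: the graph has 1 connected component(s).
All vertices are reachable from each other. The graph IS connected.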